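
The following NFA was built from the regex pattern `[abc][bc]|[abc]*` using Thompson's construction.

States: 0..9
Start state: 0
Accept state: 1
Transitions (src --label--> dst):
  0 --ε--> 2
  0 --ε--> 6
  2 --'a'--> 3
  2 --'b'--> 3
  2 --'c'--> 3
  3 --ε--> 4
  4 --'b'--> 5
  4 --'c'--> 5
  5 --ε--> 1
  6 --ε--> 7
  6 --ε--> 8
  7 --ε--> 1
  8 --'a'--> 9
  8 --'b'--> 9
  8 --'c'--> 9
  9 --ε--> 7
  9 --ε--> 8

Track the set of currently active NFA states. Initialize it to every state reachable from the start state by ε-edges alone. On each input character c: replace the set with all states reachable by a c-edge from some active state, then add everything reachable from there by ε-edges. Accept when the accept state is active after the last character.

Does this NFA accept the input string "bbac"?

Answer: ACCEPT

Trace:
start: ε-closure({0}) = {0,1,2,6,7,8}
'b' @ 1: {1,3,4,7,8,9}  ✓accept
'b' @ 2: {1,5,7,8,9}  ✓accept
'a' @ 3: {1,7,8,9}  ✓accept
'c' @ 4: {1,7,8,9}  ✓accept
final: {1,7,8,9}; accept 1 in set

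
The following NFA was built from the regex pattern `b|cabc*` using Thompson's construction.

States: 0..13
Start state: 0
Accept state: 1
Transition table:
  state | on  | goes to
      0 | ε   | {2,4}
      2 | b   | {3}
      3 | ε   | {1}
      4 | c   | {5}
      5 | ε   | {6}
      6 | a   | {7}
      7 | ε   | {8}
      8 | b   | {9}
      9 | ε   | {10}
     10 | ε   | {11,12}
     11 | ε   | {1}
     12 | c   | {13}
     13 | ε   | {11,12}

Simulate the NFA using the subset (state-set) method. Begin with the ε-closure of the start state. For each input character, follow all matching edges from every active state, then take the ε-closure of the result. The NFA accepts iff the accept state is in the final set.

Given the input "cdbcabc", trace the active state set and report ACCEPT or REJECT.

Answer: REJECT

Steps:
S₀ = ε-closure({0}) = {0,2,4}
'c' @ 1: {5,6}
'd' @ 2: {}  — dead — no transitions
rest 'bcabc' ignored (set empty)
after full input: {}  (accept=1 not in)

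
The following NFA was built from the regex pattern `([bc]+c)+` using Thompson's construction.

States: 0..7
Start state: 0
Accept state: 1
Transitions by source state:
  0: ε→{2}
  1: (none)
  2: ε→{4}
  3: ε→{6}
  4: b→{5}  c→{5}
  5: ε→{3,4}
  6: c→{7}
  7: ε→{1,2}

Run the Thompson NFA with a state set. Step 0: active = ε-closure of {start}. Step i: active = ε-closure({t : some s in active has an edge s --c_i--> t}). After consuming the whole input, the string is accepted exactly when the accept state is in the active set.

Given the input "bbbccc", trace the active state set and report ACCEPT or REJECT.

Answer: ACCEPT

Trace:
initial (ε-close {0}): {0,2,4}
'b' @ 1: {3,4,5,6}
'b' @ 2: {3,4,5,6}
'b' @ 3: {3,4,5,6}
'c' @ 4: {1,2,3,4,5,6,7}  [accepting]
'c' @ 5: {1,2,3,4,5,6,7}  [accepting]
'c' @ 6: {1,2,3,4,5,6,7}  [accepting]
end set {1,2,3,4,5,6,7} — state 1 in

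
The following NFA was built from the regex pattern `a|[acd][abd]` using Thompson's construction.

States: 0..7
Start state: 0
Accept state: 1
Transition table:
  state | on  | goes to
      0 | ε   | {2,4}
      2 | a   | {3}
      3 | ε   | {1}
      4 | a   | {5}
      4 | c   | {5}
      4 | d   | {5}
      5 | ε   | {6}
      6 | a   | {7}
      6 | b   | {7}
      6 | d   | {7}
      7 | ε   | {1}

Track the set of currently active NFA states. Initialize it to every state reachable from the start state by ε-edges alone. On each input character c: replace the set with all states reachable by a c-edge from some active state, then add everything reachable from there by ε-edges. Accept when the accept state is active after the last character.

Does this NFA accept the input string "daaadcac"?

Answer: REJECT

Steps:
S₀ = ε-closure({0}) = {0,2,4}
'd' @ 1: {5,6}
'a' @ 2: {1,7}  ✓accept
'a' @ 3: {}  — no active states
rest 'adcac' ignored (set empty)
final: {}; accept 1 not in set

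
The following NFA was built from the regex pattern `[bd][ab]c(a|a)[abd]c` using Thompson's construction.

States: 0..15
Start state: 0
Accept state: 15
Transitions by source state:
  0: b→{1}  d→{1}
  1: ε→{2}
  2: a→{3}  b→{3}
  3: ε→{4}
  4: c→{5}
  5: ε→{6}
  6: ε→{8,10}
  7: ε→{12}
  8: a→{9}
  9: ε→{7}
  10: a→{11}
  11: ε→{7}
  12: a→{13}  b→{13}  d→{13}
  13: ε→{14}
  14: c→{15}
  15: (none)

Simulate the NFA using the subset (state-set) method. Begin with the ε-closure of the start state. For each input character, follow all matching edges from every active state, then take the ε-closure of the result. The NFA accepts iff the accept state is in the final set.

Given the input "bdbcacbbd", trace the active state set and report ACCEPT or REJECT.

initial (ε-close {0}): {0}
'b' @ 1: {1,2}
'd' @ 2: {}  — dead — no transitions
rest 'bcacbbd' ignored (set empty)
after full input: {}  (accept=15 not in)

Answer: REJECT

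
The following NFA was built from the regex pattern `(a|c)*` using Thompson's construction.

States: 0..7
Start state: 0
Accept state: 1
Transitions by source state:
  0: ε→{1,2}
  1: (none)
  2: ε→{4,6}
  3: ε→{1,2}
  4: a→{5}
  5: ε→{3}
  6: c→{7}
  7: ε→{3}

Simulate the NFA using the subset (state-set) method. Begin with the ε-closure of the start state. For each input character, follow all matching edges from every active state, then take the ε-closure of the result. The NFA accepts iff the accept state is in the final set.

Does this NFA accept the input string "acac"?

S₀ = ε-closure({0}) = {0,1,2,4,6}
'a' @ 1: {1,2,3,4,5,6}  (accept∈set)
'c' @ 2: {1,2,3,4,6,7}  (accept∈set)
'a' @ 3: {1,2,3,4,5,6}  (accept∈set)
'c' @ 4: {1,2,3,4,6,7}  (accept∈set)
after full input: {1,2,3,4,6,7}  (accept=1 in)

Answer: ACCEPT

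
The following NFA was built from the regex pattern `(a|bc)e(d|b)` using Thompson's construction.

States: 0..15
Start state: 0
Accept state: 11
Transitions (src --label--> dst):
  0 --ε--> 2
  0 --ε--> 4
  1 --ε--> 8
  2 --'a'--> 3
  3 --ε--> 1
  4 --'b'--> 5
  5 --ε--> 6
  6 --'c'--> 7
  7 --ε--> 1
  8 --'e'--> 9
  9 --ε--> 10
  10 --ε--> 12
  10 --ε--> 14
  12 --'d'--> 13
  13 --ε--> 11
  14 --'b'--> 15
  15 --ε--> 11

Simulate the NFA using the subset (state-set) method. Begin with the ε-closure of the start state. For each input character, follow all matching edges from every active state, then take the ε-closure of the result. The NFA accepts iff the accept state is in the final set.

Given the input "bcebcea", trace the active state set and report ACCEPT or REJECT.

Answer: REJECT

Derivation:
S₀ = ε-closure({0}) = {0,2,4}
'b' @ 1: {5,6}
'c' @ 2: {1,7,8}
'e' @ 3: {9,10,12,14}
'b' @ 4: {11,15}  [accepting]
'c' @ 5: {}  — no active states
rest 'ea' ignored (set empty)
after full input: {}  (accept=11 not in)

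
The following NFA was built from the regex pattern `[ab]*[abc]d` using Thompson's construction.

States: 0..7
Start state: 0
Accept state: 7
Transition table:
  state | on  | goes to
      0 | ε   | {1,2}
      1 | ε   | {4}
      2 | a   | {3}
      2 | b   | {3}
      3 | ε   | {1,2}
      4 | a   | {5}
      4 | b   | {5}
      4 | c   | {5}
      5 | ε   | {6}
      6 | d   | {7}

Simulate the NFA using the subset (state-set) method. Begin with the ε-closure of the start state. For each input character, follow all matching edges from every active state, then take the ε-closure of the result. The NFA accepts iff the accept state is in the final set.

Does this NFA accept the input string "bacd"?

Answer: ACCEPT

Trace:
start: ε-closure({0}) = {0,1,2,4}
'b' @ 1: {1,2,3,4,5,6}
'a' @ 2: {1,2,3,4,5,6}
'c' @ 3: {5,6}
'd' @ 4: {7}  [accepting]
end set {7} — state 7 in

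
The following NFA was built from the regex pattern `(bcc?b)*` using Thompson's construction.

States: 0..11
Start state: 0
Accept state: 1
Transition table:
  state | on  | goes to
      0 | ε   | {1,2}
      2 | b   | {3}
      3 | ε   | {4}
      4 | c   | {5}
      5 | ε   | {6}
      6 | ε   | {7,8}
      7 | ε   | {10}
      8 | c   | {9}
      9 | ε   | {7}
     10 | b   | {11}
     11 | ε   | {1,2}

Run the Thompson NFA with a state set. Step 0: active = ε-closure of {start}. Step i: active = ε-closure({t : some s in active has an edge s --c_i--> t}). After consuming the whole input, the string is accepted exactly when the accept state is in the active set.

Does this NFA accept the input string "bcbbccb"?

start: ε-closure({0}) = {0,1,2}
'b' @ 1: {3,4}
'c' @ 2: {5,6,7,8,10}
'b' @ 3: {1,2,11}  ✓accept
'b' @ 4: {3,4}
'c' @ 5: {5,6,7,8,10}
'c' @ 6: {7,9,10}
'b' @ 7: {1,2,11}  ✓accept
end set {1,2,11} — state 1 in

Answer: ACCEPT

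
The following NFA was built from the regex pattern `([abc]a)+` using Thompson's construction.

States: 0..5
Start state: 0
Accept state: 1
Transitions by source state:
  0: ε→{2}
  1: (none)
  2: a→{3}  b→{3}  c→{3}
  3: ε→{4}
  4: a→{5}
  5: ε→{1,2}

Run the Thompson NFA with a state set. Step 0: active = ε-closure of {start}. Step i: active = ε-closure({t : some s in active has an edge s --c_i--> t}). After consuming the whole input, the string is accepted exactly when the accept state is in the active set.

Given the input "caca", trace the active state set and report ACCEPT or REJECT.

Answer: ACCEPT

Derivation:
S₀ = ε-closure({0}) = {0,2}
'c' @ 1: {3,4}
'a' @ 2: {1,2,5}  ✓accept
'c' @ 3: {3,4}
'a' @ 4: {1,2,5}  ✓accept
end set {1,2,5} — state 1 in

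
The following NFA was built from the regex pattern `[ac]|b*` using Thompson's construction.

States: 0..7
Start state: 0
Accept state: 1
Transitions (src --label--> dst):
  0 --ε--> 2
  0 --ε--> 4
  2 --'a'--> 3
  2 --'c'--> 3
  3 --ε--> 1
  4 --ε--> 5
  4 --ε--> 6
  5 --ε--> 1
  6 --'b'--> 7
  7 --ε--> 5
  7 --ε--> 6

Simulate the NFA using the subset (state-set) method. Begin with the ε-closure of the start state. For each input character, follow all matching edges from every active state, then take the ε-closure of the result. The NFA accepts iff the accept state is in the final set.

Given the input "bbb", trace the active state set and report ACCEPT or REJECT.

Answer: ACCEPT

Steps:
S₀ = ε-closure({0}) = {0,1,2,4,5,6}
'b' @ 1: {1,5,6,7}  (accept∈set)
'b' @ 2: {1,5,6,7}  (accept∈set)
'b' @ 3: {1,5,6,7}  (accept∈set)
final: {1,5,6,7}; accept 1 in set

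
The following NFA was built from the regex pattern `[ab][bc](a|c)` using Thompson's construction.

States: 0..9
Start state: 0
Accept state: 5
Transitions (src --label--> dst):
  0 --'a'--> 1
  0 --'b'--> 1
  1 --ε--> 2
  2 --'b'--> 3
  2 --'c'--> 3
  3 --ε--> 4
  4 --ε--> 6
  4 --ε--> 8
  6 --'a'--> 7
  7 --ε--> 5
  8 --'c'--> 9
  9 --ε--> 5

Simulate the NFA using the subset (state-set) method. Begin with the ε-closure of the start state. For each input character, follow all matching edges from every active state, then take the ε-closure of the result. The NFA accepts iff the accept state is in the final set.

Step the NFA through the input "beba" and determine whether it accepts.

start: ε-closure({0}) = {0}
'b' @ 1: {1,2}
'e' @ 2: {}  — no active states
rest 'ba' ignored (set empty)
after full input: {}  (accept=5 not in)

Answer: REJECT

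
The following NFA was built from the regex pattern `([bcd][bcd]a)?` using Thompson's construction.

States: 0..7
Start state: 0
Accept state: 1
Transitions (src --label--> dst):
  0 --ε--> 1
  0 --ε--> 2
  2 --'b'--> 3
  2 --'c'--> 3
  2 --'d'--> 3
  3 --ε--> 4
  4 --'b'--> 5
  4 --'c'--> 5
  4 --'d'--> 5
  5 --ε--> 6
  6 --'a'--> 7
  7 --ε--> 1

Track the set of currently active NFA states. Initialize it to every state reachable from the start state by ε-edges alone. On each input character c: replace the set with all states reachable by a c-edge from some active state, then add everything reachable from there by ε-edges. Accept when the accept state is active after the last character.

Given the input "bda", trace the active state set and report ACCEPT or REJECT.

S₀ = ε-closure({0}) = {0,1,2}
'b' @ 1: {3,4}
'd' @ 2: {5,6}
'a' @ 3: {1,7}  (accept∈set)
end set {1,7} — state 1 in

Answer: ACCEPT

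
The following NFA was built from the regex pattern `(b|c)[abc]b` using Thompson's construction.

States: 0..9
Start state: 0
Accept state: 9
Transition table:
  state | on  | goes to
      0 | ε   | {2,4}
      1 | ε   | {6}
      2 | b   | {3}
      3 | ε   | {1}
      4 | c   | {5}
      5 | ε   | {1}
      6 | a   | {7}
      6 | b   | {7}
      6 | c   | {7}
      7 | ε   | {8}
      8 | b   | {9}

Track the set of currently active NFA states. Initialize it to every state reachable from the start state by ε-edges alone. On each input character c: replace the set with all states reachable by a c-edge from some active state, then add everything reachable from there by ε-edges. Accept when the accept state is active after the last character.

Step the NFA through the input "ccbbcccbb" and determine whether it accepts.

S₀ = ε-closure({0}) = {0,2,4}
'c' @ 1: {1,5,6}
'c' @ 2: {7,8}
'b' @ 3: {9}  [accepting]
'b' @ 4: {}  — dead — no transitions
rest 'cccbb' ignored (set empty)
end set {} — state 9 not in

Answer: REJECT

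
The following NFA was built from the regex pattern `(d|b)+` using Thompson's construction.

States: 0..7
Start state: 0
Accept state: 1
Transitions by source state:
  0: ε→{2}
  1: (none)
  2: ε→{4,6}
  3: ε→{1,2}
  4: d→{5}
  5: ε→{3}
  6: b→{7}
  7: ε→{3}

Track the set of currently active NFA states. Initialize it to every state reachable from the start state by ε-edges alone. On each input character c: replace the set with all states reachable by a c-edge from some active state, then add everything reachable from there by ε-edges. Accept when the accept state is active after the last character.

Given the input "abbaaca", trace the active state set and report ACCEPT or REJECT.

Answer: REJECT

Trace:
S₀ = ε-closure({0}) = {0,2,4,6}
'a' @ 1: {}  — no active states
rest 'bbaaca' ignored (set empty)
after full input: {}  (accept=1 not in)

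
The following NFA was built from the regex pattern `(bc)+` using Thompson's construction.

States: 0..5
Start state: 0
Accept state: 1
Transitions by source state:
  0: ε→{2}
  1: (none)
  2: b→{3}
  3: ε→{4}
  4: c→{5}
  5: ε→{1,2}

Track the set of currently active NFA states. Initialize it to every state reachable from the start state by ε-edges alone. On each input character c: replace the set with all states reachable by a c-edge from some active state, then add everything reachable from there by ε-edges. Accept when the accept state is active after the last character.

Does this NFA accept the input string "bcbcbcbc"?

initial (ε-close {0}): {0,2}
'b' @ 1: {3,4}
'c' @ 2: {1,2,5}  ✓accept
'b' @ 3: {3,4}
'c' @ 4: {1,2,5}  ✓accept
'b' @ 5: {3,4}
'c' @ 6: {1,2,5}  ✓accept
'b' @ 7: {3,4}
'c' @ 8: {1,2,5}  ✓accept
end set {1,2,5} — state 1 in

Answer: ACCEPT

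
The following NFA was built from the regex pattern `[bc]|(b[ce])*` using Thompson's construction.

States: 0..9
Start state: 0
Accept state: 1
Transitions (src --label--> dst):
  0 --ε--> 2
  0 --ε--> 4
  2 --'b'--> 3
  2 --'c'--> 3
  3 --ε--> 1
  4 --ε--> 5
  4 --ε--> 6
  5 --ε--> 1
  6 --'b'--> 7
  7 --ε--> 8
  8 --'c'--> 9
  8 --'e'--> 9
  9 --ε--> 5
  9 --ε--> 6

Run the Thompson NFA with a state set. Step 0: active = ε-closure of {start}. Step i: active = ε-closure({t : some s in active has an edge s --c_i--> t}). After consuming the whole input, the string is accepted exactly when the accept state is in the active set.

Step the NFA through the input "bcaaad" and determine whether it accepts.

Answer: REJECT

Derivation:
initial (ε-close {0}): {0,1,2,4,5,6}
'b' @ 1: {1,3,7,8}  ✓accept
'c' @ 2: {1,5,6,9}  ✓accept
'a' @ 3: {}  — no active states
rest 'aad' ignored (set empty)
end set {} — state 1 not in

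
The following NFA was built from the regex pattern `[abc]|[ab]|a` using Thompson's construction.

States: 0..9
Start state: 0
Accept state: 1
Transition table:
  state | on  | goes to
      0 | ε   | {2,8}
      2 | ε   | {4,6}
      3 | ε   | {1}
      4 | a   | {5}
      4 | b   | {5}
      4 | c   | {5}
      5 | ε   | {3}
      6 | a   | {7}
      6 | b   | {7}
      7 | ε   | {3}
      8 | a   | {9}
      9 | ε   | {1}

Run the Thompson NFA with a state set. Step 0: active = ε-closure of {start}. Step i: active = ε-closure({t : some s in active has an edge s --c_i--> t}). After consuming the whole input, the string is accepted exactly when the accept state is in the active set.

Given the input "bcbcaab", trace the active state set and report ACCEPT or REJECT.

Answer: REJECT

Steps:
S₀ = ε-closure({0}) = {0,2,4,6,8}
'b' @ 1: {1,3,5,7}  ✓accept
'c' @ 2: {}  — dead — no transitions
rest 'bcaab' ignored (set empty)
final: {}; accept 1 not in set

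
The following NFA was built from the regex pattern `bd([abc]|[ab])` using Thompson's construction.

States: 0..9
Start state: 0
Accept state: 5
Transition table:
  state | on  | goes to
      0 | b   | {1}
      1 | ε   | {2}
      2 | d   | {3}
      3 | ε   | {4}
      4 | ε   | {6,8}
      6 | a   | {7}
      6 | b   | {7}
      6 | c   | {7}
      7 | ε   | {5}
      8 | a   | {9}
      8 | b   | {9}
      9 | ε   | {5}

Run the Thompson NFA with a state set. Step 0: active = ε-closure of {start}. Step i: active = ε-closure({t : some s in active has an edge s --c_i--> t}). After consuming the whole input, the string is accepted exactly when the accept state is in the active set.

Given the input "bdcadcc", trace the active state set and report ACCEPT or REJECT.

Answer: REJECT

Derivation:
S₀ = ε-closure({0}) = {0}
'b' @ 1: {1,2}
'd' @ 2: {3,4,6,8}
'c' @ 3: {5,7}  ✓accept
'a' @ 4: {}  — dead — no transitions
rest 'dcc' ignored (set empty)
final: {}; accept 5 not in set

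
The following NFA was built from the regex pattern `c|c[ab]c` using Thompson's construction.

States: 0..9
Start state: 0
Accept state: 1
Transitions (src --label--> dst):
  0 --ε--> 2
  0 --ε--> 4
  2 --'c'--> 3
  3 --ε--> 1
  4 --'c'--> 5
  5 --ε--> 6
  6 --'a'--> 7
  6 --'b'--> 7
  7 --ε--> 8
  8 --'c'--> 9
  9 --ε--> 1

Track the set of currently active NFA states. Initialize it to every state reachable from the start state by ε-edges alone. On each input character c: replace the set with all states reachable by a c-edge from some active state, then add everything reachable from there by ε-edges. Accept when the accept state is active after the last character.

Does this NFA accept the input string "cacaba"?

Answer: REJECT

Trace:
start: ε-closure({0}) = {0,2,4}
'c' @ 1: {1,3,5,6}  [accepting]
'a' @ 2: {7,8}
'c' @ 3: {1,9}  [accepting]
'a' @ 4: {}  — state set empty
rest 'ba' ignored (set empty)
final: {}; accept 1 not in set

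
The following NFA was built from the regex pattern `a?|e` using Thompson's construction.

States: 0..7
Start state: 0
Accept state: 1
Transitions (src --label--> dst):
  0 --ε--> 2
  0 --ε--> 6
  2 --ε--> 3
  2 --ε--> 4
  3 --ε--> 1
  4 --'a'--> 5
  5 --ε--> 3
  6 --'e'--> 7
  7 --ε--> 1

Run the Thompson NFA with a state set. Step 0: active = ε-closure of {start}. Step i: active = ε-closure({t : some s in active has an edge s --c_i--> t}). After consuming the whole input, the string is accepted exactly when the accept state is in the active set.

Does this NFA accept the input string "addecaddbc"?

initial (ε-close {0}): {0,1,2,3,4,6}
'a' @ 1: {1,3,5}  (accept∈set)
'd' @ 2: {}  — dead — no transitions
rest 'decaddbc' ignored (set empty)
end set {} — state 1 not in

Answer: REJECT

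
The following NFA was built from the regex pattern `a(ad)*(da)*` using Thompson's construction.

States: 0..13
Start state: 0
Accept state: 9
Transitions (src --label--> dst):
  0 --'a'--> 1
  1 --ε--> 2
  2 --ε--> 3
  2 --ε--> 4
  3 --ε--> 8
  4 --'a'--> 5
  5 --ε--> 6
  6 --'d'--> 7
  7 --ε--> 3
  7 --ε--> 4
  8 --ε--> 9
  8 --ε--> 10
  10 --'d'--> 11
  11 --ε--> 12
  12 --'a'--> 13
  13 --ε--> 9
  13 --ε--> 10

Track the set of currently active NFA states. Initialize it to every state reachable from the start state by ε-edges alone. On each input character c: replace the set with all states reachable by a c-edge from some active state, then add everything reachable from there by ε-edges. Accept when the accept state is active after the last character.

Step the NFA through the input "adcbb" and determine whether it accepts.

S₀ = ε-closure({0}) = {0}
'a' @ 1: {1,2,3,4,8,9,10}  (accept∈set)
'd' @ 2: {11,12}
'c' @ 3: {}  — no active states
rest 'bb' ignored (set empty)
final: {}; accept 9 not in set

Answer: REJECT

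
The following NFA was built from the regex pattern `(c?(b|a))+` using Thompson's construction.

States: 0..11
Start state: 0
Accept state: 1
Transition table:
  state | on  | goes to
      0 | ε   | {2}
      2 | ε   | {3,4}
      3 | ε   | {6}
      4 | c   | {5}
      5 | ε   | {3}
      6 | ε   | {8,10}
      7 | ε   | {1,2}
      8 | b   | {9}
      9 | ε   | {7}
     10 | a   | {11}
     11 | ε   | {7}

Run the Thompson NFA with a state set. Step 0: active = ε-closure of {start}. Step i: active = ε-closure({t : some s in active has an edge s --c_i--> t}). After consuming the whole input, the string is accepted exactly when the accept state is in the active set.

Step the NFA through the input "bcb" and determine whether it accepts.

S₀ = ε-closure({0}) = {0,2,3,4,6,8,10}
'b' @ 1: {1,2,3,4,6,7,8,9,10}  ✓accept
'c' @ 2: {3,5,6,8,10}
'b' @ 3: {1,2,3,4,6,7,8,9,10}  ✓accept
end set {1,2,3,4,6,7,8,9,10} — state 1 in

Answer: ACCEPT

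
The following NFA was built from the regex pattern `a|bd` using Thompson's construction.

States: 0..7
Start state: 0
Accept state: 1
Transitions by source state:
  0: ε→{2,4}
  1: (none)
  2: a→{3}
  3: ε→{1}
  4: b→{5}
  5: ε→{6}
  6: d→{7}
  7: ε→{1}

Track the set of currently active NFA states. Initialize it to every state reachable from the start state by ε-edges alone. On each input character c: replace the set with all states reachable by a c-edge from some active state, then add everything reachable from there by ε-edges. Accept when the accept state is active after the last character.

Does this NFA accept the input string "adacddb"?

initial (ε-close {0}): {0,2,4}
'a' @ 1: {1,3}  [accepting]
'd' @ 2: {}  — state set empty
rest 'acddb' ignored (set empty)
final: {}; accept 1 not in set

Answer: REJECT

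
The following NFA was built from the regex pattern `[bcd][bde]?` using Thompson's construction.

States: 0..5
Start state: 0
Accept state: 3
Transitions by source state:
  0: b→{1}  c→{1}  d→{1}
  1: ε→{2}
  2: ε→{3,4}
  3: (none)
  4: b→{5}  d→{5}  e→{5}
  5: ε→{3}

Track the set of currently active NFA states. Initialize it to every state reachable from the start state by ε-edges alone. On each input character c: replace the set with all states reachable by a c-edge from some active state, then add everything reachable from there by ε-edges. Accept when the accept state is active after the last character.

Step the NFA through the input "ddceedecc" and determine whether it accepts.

Answer: REJECT

Steps:
initial (ε-close {0}): {0}
'd' @ 1: {1,2,3,4}  ✓accept
'd' @ 2: {3,5}  ✓accept
'c' @ 3: {}  — no active states
rest 'eedecc' ignored (set empty)
after full input: {}  (accept=3 not in)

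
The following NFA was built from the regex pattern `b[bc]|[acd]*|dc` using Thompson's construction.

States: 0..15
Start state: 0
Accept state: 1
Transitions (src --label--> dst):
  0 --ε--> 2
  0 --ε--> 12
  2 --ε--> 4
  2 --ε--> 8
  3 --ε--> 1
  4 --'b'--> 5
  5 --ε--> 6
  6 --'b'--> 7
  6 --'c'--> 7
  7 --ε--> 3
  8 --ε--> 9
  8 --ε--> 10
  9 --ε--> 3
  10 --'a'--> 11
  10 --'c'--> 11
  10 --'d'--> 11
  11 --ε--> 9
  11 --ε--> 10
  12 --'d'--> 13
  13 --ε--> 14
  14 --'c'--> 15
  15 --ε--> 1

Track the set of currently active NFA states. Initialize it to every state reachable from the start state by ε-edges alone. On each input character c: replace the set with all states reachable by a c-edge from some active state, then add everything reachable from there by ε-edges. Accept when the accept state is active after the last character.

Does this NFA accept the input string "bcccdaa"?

Answer: REJECT

Trace:
start: ε-closure({0}) = {0,1,2,3,4,8,9,10,12}
'b' @ 1: {5,6}
'c' @ 2: {1,3,7}  [accepting]
'c' @ 3: {}  — state set empty
rest 'cdaa' ignored (set empty)
final: {}; accept 1 not in set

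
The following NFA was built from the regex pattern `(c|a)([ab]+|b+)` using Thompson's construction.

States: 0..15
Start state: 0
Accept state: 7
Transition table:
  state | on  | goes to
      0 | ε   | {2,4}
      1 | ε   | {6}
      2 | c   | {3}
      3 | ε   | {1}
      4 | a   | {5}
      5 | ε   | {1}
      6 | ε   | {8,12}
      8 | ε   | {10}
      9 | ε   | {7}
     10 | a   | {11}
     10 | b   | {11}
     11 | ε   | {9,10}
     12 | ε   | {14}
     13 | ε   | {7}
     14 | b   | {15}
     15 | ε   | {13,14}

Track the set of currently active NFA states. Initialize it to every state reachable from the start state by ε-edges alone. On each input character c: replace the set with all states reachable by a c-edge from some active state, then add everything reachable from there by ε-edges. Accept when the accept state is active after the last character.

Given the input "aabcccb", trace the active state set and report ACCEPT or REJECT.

Answer: REJECT

Derivation:
S₀ = ε-closure({0}) = {0,2,4}
'a' @ 1: {1,5,6,8,10,12,14}
'a' @ 2: {7,9,10,11}  ✓accept
'b' @ 3: {7,9,10,11}  ✓accept
'c' @ 4: {}  — no active states
rest 'ccb' ignored (set empty)
end set {} — state 7 not in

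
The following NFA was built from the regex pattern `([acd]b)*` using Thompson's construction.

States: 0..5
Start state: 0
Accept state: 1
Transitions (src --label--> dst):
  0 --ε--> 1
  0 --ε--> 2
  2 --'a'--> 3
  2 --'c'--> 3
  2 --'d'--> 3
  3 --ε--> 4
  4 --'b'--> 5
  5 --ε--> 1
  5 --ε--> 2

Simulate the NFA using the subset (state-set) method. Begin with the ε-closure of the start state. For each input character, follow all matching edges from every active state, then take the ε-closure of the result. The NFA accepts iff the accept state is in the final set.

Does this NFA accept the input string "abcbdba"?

Answer: REJECT

Trace:
start: ε-closure({0}) = {0,1,2}
'a' @ 1: {3,4}
'b' @ 2: {1,2,5}  (accept∈set)
'c' @ 3: {3,4}
'b' @ 4: {1,2,5}  (accept∈set)
'd' @ 5: {3,4}
'b' @ 6: {1,2,5}  (accept∈set)
'a' @ 7: {3,4}
end set {3,4} — state 1 not in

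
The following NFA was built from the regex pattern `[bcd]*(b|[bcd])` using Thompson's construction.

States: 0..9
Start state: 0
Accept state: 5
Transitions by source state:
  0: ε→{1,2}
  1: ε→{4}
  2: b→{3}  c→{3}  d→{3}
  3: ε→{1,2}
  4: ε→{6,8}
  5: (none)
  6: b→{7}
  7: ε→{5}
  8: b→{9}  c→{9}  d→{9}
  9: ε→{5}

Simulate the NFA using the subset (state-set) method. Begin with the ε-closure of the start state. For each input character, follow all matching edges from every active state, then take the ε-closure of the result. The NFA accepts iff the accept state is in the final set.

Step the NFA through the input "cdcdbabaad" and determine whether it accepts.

Answer: REJECT

Derivation:
start: ε-closure({0}) = {0,1,2,4,6,8}
'c' @ 1: {1,2,3,4,5,6,8,9}  ✓accept
'd' @ 2: {1,2,3,4,5,6,8,9}  ✓accept
'c' @ 3: {1,2,3,4,5,6,8,9}  ✓accept
'd' @ 4: {1,2,3,4,5,6,8,9}  ✓accept
'b' @ 5: {1,2,3,4,5,6,7,8,9}  ✓accept
'a' @ 6: {}  — state set empty
rest 'baad' ignored (set empty)
final: {}; accept 5 not in set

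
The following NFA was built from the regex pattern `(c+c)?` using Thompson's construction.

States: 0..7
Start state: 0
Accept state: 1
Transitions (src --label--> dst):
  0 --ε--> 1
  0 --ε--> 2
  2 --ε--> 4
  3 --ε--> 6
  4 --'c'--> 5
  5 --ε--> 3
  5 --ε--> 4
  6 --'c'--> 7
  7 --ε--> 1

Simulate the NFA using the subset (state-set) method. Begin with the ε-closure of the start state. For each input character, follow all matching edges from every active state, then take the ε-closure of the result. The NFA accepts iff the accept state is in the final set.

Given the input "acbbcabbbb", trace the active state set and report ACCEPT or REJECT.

Answer: REJECT

Derivation:
S₀ = ε-closure({0}) = {0,1,2,4}
'a' @ 1: {}  — dead — no transitions
rest 'cbbcabbbb' ignored (set empty)
end set {} — state 1 not in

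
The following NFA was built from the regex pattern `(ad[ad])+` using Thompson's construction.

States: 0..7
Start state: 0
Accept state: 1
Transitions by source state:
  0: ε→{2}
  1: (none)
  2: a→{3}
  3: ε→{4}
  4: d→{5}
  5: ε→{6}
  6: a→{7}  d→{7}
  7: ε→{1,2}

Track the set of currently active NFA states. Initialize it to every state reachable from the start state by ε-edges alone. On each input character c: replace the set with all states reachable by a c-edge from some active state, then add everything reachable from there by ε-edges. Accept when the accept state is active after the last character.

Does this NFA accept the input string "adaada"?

S₀ = ε-closure({0}) = {0,2}
'a' @ 1: {3,4}
'd' @ 2: {5,6}
'a' @ 3: {1,2,7}  ✓accept
'a' @ 4: {3,4}
'd' @ 5: {5,6}
'a' @ 6: {1,2,7}  ✓accept
after full input: {1,2,7}  (accept=1 in)

Answer: ACCEPT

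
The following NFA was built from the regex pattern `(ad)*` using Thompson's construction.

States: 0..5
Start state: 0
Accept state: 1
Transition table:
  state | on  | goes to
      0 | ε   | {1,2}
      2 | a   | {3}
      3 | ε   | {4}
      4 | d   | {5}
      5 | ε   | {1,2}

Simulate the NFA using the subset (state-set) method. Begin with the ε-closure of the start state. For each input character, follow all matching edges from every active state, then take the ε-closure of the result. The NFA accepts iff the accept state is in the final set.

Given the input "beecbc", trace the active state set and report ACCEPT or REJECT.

S₀ = ε-closure({0}) = {0,1,2}
'b' @ 1: {}  — no active states
rest 'eecbc' ignored (set empty)
after full input: {}  (accept=1 not in)

Answer: REJECT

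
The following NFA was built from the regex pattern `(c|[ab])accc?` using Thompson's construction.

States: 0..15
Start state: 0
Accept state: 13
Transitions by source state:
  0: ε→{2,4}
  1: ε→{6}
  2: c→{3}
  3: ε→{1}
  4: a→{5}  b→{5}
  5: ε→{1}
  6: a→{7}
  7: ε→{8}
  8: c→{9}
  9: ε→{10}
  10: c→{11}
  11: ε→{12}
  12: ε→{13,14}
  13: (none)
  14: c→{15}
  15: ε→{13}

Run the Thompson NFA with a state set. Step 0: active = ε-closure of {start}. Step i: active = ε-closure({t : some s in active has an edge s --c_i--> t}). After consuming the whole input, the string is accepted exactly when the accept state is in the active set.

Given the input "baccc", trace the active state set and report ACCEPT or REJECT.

start: ε-closure({0}) = {0,2,4}
'b' @ 1: {1,5,6}
'a' @ 2: {7,8}
'c' @ 3: {9,10}
'c' @ 4: {11,12,13,14}  [accepting]
'c' @ 5: {13,15}  [accepting]
after full input: {13,15}  (accept=13 in)

Answer: ACCEPT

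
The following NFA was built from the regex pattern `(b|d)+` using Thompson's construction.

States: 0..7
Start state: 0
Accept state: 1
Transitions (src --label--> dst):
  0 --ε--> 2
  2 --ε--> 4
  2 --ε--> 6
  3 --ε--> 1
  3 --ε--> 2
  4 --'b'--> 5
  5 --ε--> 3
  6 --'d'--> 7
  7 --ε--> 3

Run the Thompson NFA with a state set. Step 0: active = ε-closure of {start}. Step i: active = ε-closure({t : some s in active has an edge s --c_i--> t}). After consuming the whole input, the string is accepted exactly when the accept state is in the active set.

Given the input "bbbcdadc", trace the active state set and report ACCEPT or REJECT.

Answer: REJECT

Steps:
initial (ε-close {0}): {0,2,4,6}
'b' @ 1: {1,2,3,4,5,6}  [accepting]
'b' @ 2: {1,2,3,4,5,6}  [accepting]
'b' @ 3: {1,2,3,4,5,6}  [accepting]
'c' @ 4: {}  — state set empty
rest 'dadc' ignored (set empty)
final: {}; accept 1 not in set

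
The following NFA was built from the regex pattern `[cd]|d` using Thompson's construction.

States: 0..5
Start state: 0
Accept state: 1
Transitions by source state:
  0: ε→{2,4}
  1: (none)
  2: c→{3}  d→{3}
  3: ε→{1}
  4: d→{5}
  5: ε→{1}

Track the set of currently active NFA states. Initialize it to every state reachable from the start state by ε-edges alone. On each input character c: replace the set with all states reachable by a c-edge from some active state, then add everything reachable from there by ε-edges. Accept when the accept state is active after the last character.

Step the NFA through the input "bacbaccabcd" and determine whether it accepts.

Answer: REJECT

Trace:
start: ε-closure({0}) = {0,2,4}
'b' @ 1: {}  — state set empty
rest 'acbaccabcd' ignored (set empty)
end set {} — state 1 not in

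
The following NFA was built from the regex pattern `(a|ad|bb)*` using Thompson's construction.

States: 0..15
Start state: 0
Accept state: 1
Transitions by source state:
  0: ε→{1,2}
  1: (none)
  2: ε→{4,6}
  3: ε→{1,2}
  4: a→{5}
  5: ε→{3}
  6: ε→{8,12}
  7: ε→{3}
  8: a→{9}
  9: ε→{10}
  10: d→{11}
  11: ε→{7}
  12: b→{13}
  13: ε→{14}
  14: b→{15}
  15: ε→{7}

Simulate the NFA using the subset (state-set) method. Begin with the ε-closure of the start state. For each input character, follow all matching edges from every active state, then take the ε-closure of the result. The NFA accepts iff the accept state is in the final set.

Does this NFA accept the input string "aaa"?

start: ε-closure({0}) = {0,1,2,4,6,8,12}
'a' @ 1: {1,2,3,4,5,6,8,9,10,12}  (accept∈set)
'a' @ 2: {1,2,3,4,5,6,8,9,10,12}  (accept∈set)
'a' @ 3: {1,2,3,4,5,6,8,9,10,12}  (accept∈set)
end set {1,2,3,4,5,6,8,9,10,12} — state 1 in

Answer: ACCEPT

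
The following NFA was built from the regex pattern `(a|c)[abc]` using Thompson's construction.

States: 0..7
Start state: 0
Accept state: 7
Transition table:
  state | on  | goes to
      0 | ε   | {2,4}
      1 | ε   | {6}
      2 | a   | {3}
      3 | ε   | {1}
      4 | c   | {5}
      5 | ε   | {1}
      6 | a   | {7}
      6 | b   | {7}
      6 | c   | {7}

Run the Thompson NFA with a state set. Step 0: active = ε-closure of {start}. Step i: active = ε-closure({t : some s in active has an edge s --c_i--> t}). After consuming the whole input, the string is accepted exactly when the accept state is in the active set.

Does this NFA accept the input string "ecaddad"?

Answer: REJECT

Derivation:
initial (ε-close {0}): {0,2,4}
'e' @ 1: {}  — state set empty
rest 'caddad' ignored (set empty)
end set {} — state 7 not in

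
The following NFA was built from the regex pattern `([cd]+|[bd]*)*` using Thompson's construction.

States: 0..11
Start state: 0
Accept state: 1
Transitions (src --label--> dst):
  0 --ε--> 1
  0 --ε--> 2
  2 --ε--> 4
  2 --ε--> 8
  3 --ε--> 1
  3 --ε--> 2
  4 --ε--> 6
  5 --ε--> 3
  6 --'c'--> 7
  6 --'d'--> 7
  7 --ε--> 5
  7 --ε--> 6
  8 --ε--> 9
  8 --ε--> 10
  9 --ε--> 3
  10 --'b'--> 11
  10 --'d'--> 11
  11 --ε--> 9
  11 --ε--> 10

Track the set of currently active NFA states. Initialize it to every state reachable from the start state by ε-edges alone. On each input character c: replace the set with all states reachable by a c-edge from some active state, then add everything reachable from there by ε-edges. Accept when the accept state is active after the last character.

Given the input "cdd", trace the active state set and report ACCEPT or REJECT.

initial (ε-close {0}): {0,1,2,3,4,6,8,9,10}
'c' @ 1: {1,2,3,4,5,6,7,8,9,10}  (accept∈set)
'd' @ 2: {1,2,3,4,5,6,7,8,9,10,11}  (accept∈set)
'd' @ 3: {1,2,3,4,5,6,7,8,9,10,11}  (accept∈set)
after full input: {1,2,3,4,5,6,7,8,9,10,11}  (accept=1 in)

Answer: ACCEPT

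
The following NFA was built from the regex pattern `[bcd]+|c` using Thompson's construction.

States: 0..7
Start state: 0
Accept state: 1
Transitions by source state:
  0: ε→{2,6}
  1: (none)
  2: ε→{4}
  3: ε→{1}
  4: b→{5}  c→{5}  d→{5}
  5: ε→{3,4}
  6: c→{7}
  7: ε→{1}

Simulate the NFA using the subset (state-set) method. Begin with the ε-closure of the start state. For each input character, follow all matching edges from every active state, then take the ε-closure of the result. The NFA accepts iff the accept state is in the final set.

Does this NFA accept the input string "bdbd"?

Answer: ACCEPT

Steps:
start: ε-closure({0}) = {0,2,4,6}
'b' @ 1: {1,3,4,5}  (accept∈set)
'd' @ 2: {1,3,4,5}  (accept∈set)
'b' @ 3: {1,3,4,5}  (accept∈set)
'd' @ 4: {1,3,4,5}  (accept∈set)
end set {1,3,4,5} — state 1 in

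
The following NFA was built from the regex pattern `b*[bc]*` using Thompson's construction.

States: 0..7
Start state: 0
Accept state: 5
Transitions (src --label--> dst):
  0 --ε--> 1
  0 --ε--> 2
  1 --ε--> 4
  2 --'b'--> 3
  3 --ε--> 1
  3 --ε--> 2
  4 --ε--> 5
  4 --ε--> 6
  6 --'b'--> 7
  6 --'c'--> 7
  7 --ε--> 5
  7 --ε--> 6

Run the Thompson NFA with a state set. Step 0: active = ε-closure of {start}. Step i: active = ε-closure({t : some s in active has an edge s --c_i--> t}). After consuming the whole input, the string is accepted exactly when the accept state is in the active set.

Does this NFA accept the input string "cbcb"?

Answer: ACCEPT

Derivation:
start: ε-closure({0}) = {0,1,2,4,5,6}
'c' @ 1: {5,6,7}  [accepting]
'b' @ 2: {5,6,7}  [accepting]
'c' @ 3: {5,6,7}  [accepting]
'b' @ 4: {5,6,7}  [accepting]
after full input: {5,6,7}  (accept=5 in)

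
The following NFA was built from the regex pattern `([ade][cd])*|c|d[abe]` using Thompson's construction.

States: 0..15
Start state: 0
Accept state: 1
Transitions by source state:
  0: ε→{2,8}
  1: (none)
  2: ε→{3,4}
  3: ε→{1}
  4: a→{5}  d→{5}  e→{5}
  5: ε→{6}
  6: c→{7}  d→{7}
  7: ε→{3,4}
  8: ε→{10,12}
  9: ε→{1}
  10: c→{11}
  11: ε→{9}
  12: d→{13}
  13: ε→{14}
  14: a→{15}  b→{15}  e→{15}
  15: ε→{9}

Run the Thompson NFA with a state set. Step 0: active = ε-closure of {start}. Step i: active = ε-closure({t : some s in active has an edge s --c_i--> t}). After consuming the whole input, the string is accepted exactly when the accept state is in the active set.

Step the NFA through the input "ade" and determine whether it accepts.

start: ε-closure({0}) = {0,1,2,3,4,8,10,12}
'a' @ 1: {5,6}
'd' @ 2: {1,3,4,7}  ✓accept
'e' @ 3: {5,6}
after full input: {5,6}  (accept=1 not in)

Answer: REJECT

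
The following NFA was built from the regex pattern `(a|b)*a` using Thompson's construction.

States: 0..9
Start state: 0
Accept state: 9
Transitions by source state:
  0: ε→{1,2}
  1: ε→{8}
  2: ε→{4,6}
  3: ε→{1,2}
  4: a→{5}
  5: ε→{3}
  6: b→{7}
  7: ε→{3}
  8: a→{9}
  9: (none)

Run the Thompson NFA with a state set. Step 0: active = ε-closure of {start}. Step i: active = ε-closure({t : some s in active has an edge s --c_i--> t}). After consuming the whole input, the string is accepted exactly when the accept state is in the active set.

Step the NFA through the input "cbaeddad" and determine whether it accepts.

Answer: REJECT

Steps:
S₀ = ε-closure({0}) = {0,1,2,4,6,8}
'c' @ 1: {}  — no active states
rest 'baeddad' ignored (set empty)
final: {}; accept 9 not in set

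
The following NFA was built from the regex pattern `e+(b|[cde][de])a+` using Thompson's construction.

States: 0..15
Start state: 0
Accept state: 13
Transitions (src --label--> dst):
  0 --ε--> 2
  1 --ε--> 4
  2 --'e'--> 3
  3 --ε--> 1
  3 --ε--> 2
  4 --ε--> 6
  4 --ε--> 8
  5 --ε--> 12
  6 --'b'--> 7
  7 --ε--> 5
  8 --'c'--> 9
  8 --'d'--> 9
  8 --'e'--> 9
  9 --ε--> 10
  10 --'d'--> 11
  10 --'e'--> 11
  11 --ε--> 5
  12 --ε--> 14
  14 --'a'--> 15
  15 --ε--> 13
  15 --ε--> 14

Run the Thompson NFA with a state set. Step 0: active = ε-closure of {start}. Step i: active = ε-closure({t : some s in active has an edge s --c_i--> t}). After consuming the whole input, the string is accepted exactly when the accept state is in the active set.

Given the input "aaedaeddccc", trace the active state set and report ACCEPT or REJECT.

initial (ε-close {0}): {0,2}
'a' @ 1: {}  — no active states
rest 'aedaeddccc' ignored (set empty)
final: {}; accept 13 not in set

Answer: REJECT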